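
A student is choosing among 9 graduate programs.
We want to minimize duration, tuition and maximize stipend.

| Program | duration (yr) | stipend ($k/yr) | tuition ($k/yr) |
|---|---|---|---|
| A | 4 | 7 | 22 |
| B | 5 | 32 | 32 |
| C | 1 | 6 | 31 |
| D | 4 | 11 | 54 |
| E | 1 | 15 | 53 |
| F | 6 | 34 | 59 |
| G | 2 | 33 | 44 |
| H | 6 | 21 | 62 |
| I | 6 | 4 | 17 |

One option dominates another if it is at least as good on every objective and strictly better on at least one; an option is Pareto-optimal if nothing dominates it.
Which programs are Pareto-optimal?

A, B, C, E, F, G, I

A: not dominated.
B: not dominated.
C: not dominated.
D: dominated by E (duration 1≤4, stipend 15≥11, tuition 53≤54).
E: not dominated.
F: not dominated (best stipend).
G: not dominated.
H: dominated by B (duration 5≤6, stipend 32≥21, tuition 32≤62).
I: not dominated (best tuition).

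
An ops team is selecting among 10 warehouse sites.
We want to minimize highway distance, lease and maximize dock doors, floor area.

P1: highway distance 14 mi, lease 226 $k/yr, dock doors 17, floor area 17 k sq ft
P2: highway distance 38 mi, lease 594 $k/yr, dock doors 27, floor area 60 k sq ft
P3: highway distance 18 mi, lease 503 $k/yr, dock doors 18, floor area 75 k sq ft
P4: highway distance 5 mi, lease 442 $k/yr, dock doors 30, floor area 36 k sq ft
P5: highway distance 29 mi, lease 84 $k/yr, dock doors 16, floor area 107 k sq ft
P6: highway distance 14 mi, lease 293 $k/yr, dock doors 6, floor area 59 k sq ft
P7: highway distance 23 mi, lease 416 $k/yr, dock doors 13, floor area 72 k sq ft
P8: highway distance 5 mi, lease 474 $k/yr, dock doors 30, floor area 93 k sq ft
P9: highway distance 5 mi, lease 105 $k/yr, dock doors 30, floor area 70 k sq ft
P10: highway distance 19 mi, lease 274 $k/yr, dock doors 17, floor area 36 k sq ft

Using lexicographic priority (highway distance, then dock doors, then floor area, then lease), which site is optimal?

First minimize highway distance: best is 5, kept {P4, P8, P9}.
Then maximize dock doors: best is 30, kept {P4, P8, P9}.
Then maximize floor area: best is 93, kept {P8}.

P8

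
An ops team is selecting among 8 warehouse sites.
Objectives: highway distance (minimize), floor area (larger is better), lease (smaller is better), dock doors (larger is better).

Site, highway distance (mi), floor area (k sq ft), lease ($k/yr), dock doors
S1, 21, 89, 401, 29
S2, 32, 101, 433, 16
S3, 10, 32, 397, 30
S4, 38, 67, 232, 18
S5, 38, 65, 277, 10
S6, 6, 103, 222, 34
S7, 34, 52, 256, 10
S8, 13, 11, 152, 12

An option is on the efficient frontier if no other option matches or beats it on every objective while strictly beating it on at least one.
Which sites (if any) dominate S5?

S4: highway distance 38≤38, floor area 67≥65, lease 232≤277, dock doors 18≥10 — dominates S5.
S6: highway distance 6≤38, floor area 103≥65, lease 222≤277, dock doors 34≥10 — dominates S5.
Others (S1, S2, S3, S7, S8) are each worse than S5 on at least one objective.

S4, S6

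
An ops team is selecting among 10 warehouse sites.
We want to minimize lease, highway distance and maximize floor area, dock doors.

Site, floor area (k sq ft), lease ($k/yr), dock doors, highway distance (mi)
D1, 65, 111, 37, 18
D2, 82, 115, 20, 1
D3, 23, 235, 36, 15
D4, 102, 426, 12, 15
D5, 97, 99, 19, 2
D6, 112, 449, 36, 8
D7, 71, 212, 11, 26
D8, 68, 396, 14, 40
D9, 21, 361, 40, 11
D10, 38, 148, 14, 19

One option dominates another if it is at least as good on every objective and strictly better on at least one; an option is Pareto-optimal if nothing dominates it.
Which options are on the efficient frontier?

D1: not dominated.
D2: not dominated (best highway distance).
D3: not dominated.
D4: not dominated.
D5: not dominated (best lease).
D6: not dominated (best floor area).
D7: dominated by D2 (floor area 82≥71, lease 115≤212, dock doors 20≥11, highway distance 1≤26).
D8: dominated by D2 (floor area 82≥68, lease 115≤396, dock doors 20≥14, highway distance 1≤40).
D9: not dominated (best dock doors).
D10: dominated by D1 (floor area 65≥38, lease 111≤148, dock doors 37≥14, highway distance 18≤19).

D1, D2, D3, D4, D5, D6, D9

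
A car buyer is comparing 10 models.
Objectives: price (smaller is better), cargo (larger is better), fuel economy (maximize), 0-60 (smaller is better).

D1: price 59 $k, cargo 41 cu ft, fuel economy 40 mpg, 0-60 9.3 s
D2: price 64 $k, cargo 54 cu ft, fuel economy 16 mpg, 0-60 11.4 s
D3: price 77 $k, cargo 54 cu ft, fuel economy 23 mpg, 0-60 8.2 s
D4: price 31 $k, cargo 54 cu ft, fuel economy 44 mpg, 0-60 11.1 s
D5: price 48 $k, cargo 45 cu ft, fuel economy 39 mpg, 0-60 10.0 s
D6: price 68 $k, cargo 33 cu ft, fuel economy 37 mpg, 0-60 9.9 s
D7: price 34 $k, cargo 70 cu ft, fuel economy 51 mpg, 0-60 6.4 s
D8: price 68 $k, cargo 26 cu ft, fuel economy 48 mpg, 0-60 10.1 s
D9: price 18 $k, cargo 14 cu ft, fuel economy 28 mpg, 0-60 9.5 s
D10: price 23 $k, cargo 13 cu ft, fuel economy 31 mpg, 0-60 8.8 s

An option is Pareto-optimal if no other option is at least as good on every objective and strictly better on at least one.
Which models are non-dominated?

D1: dominated by D7 (price 34≤59, cargo 70≥41, fuel economy 51≥40, 0-60 6.4≤9.3).
D2: dominated by D4 (price 31≤64, cargo 54≥54, fuel economy 44≥16, 0-60 11.1≤11.4).
D3: dominated by D7 (price 34≤77, cargo 70≥54, fuel economy 51≥23, 0-60 6.4≤8.2).
D4: not dominated.
D5: dominated by D7 (price 34≤48, cargo 70≥45, fuel economy 51≥39, 0-60 6.4≤10.0).
D6: dominated by D1 (price 59≤68, cargo 41≥33, fuel economy 40≥37, 0-60 9.3≤9.9).
D7: not dominated (best cargo).
D8: dominated by D7 (price 34≤68, cargo 70≥26, fuel economy 51≥48, 0-60 6.4≤10.1).
D9: not dominated (best price).
D10: not dominated.

D4, D7, D9, D10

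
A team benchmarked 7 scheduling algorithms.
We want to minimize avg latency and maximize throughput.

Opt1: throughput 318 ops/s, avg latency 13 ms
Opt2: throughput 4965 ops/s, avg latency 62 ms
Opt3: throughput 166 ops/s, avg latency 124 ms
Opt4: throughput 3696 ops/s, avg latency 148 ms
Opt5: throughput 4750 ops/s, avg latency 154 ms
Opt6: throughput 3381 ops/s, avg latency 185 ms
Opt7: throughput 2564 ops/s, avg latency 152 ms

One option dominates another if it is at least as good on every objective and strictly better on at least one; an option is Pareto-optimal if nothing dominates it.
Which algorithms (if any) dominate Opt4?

Opt2: throughput 4965≥3696, avg latency 62≤148 — dominates Opt4.
Others (Opt1, Opt3, Opt5, Opt6, Opt7) are each worse than Opt4 on at least one objective.

Opt2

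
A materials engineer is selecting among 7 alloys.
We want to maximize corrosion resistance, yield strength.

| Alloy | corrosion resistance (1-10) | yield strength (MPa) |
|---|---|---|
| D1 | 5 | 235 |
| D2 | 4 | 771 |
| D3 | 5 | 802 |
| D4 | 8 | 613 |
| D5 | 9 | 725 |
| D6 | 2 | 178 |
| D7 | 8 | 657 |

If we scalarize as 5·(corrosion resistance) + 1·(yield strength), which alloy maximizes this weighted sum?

D3

D1: 5·5 + 1·235 = 260
D2: 5·4 + 1·771 = 791
D3: 5·5 + 1·802 = 827
D4: 5·8 + 1·613 = 653
D5: 5·9 + 1·725 = 770
D6: 5·2 + 1·178 = 188
D7: 5·8 + 1·657 = 697
Highest: D3 at 827.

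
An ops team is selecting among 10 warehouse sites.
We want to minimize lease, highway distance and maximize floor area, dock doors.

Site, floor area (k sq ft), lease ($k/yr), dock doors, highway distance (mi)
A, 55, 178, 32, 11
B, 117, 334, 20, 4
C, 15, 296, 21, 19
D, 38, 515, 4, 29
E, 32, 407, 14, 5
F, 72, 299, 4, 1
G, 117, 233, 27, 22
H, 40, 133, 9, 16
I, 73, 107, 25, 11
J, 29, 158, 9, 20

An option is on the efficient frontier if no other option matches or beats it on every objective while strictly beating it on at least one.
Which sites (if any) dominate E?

B

B: floor area 117≥32, lease 334≤407, dock doors 20≥14, highway distance 4≤5 — dominates E.
Others (A, C, D, F, G, H, I, J) are each worse than E on at least one objective.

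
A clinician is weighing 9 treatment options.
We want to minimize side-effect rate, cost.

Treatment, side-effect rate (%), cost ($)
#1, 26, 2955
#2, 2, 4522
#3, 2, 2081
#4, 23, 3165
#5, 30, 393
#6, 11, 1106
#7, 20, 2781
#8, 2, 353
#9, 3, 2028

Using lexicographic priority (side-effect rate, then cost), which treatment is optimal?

First minimize side-effect rate: best is 2, kept {#2, #3, #8}.
Then minimize cost: best is 353, kept {#8}.

#8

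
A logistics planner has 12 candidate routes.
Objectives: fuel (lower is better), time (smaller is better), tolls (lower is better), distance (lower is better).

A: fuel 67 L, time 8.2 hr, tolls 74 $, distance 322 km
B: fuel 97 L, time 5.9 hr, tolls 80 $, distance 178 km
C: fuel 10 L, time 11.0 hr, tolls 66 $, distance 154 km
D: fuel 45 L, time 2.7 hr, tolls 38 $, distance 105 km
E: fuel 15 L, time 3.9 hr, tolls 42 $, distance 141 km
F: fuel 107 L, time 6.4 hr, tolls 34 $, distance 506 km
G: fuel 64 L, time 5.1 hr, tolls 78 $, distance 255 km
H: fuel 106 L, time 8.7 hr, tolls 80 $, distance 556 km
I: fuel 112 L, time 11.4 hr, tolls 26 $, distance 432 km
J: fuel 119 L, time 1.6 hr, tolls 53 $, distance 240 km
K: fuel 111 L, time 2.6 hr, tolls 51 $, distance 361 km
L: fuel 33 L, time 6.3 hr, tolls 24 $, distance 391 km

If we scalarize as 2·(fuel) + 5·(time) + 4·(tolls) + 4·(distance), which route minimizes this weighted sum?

A: 2·67 + 5·8.2 + 4·74 + 4·322 = 1759.0
B: 2·97 + 5·5.9 + 4·80 + 4·178 = 1255.5
C: 2·10 + 5·11.0 + 4·66 + 4·154 = 955.0
D: 2·45 + 5·2.7 + 4·38 + 4·105 = 675.5
E: 2·15 + 5·3.9 + 4·42 + 4·141 = 781.5
F: 2·107 + 5·6.4 + 4·34 + 4·506 = 2406.0
G: 2·64 + 5·5.1 + 4·78 + 4·255 = 1485.5
H: 2·106 + 5·8.7 + 4·80 + 4·556 = 2799.5
I: 2·112 + 5·11.4 + 4·26 + 4·432 = 2113.0
J: 2·119 + 5·1.6 + 4·53 + 4·240 = 1418.0
K: 2·111 + 5·2.6 + 4·51 + 4·361 = 1883.0
L: 2·33 + 5·6.3 + 4·24 + 4·391 = 1757.5
Lowest: D at 675.5.

D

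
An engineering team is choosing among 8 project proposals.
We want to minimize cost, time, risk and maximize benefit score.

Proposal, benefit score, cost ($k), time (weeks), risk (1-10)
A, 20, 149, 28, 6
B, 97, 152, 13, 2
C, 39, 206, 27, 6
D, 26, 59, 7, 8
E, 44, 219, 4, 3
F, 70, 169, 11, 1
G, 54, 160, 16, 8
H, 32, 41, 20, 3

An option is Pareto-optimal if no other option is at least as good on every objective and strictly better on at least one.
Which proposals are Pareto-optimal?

B, D, E, F, H

A: dominated by H (benefit score 32≥20, cost 41≤149, time 20≤28, risk 3≤6).
B: not dominated (best benefit score).
C: dominated by B (benefit score 97≥39, cost 152≤206, time 13≤27, risk 2≤6).
D: not dominated.
E: not dominated (best time).
F: not dominated (best risk).
G: dominated by B (benefit score 97≥54, cost 152≤160, time 13≤16, risk 2≤8).
H: not dominated (best cost).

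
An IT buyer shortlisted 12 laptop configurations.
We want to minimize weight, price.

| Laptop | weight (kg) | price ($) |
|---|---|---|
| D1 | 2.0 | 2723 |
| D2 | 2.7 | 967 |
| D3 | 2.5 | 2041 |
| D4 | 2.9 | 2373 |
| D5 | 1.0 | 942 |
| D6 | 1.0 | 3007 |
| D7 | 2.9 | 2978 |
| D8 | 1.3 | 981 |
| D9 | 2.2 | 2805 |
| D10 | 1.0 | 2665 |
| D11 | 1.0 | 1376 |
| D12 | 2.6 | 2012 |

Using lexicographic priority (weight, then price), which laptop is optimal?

First minimize weight: best is 1.0, kept {D5, D6, D10, D11}.
Then minimize price: best is 942, kept {D5}.

D5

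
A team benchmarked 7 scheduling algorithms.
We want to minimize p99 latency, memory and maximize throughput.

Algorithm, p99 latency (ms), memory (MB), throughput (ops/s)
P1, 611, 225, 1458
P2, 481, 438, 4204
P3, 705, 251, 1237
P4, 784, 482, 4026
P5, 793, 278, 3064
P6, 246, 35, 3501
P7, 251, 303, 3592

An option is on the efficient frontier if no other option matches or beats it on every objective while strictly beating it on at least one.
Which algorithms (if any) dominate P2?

P1: worse on p99 latency (611 vs 481).
P3: worse on p99 latency (705 vs 481).
P4: worse on p99 latency (784 vs 481).
P5: worse on p99 latency (793 vs 481).
P6: worse on throughput (3501 vs 4204).
P7: worse on throughput (3592 vs 4204).
No option dominates P2.

none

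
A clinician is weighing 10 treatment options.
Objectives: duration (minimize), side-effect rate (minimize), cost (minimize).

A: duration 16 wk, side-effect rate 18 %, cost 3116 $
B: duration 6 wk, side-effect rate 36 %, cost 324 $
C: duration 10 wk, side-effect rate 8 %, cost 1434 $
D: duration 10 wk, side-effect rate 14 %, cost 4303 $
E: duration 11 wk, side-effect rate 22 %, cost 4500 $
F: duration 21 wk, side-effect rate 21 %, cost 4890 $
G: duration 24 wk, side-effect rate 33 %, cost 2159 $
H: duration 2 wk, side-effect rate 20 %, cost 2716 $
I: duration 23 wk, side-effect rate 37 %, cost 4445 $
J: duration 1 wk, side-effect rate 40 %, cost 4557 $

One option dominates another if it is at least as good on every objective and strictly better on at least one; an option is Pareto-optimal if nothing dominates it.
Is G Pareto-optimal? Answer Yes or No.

C vs G: duration 10≤24, side-effect rate 8≤33, cost 1434≤2159 — C is at least as good on every objective and strictly better on at least one, so C dominates G.

No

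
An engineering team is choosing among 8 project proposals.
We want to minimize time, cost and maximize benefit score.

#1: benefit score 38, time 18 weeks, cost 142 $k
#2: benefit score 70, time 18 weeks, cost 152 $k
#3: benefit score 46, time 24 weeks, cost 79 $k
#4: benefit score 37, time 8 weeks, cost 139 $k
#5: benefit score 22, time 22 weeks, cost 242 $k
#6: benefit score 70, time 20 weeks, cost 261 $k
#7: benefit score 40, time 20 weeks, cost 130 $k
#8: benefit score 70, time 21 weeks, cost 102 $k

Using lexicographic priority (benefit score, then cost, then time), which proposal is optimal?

First maximize benefit score: best is 70, kept {#2, #6, #8}.
Then minimize cost: best is 102, kept {#8}.

#8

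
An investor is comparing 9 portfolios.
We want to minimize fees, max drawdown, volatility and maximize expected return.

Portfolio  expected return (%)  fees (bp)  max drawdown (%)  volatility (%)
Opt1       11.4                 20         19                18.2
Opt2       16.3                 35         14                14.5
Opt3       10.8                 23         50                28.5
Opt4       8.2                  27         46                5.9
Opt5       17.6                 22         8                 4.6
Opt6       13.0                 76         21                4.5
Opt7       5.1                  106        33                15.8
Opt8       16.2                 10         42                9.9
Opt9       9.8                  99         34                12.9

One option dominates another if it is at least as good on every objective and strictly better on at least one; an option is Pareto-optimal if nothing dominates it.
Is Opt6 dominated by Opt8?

No

Opt8 vs Opt6: Opt8 is worse on max drawdown (42 vs 21), so it does not dominate Opt6.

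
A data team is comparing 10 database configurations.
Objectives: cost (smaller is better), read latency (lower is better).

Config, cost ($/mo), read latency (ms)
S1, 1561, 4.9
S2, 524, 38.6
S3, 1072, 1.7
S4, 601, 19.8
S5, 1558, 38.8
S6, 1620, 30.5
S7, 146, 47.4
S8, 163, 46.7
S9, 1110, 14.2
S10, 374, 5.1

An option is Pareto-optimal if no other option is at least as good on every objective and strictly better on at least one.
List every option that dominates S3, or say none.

none

S1: worse on cost (1561 vs 1072).
S2: worse on read latency (38.6 vs 1.7).
S4: worse on read latency (19.8 vs 1.7).
S5: worse on cost (1558 vs 1072).
S6: worse on cost (1620 vs 1072).
S7: worse on read latency (47.4 vs 1.7).
S8: worse on read latency (46.7 vs 1.7).
S9: worse on cost (1110 vs 1072).
S10: worse on read latency (5.1 vs 1.7).
No option dominates S3.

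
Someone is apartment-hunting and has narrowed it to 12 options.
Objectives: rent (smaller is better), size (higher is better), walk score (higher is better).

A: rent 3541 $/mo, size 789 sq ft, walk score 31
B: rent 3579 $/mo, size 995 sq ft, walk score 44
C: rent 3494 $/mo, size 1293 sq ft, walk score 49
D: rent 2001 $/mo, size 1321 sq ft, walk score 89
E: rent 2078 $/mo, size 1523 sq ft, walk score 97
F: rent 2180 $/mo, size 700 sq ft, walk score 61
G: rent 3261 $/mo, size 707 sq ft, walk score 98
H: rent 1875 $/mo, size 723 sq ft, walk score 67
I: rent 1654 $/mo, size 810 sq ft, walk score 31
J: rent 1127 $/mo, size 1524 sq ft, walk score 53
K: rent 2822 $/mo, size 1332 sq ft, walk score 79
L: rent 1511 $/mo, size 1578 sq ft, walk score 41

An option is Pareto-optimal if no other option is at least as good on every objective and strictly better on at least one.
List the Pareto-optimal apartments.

A: dominated by C (rent 3494≤3541, size 1293≥789, walk score 49≥31).
B: dominated by C (rent 3494≤3579, size 1293≥995, walk score 49≥44).
C: dominated by D (rent 2001≤3494, size 1321≥1293, walk score 89≥49).
D: not dominated.
E: not dominated.
F: dominated by D (rent 2001≤2180, size 1321≥700, walk score 89≥61).
G: not dominated (best walk score).
H: not dominated.
I: dominated by J (rent 1127≤1654, size 1524≥810, walk score 53≥31).
J: not dominated (best rent).
K: dominated by E (rent 2078≤2822, size 1523≥1332, walk score 97≥79).
L: not dominated (best size).

D, E, G, H, J, L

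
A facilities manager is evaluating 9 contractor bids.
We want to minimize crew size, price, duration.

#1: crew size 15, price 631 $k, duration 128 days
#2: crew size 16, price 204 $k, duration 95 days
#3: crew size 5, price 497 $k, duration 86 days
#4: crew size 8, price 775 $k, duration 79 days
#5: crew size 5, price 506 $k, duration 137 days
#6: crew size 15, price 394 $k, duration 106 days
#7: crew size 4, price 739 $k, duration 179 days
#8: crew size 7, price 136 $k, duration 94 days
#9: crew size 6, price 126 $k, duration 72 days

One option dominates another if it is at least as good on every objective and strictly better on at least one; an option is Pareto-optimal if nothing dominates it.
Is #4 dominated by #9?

Yes

#9 vs #4: crew size 6≤8, price 126≤775, duration 72≤79 — #9 is at least as good on every objective with at least one strict improvement.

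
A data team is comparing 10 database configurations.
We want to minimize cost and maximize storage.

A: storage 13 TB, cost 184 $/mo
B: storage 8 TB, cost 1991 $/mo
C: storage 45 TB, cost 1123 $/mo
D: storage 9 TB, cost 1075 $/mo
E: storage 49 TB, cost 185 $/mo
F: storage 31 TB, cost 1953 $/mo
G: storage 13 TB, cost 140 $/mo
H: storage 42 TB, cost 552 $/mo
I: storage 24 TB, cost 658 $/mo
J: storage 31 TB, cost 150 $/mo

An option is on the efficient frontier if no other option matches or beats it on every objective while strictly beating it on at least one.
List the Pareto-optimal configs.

A: dominated by G (storage 13≥13, cost 140≤184).
B: dominated by A (storage 13≥8, cost 184≤1991).
C: dominated by E (storage 49≥45, cost 185≤1123).
D: dominated by A (storage 13≥9, cost 184≤1075).
E: not dominated (best storage).
F: dominated by C (storage 45≥31, cost 1123≤1953).
G: not dominated (best cost).
H: dominated by E (storage 49≥42, cost 185≤552).
I: dominated by E (storage 49≥24, cost 185≤658).
J: not dominated.

E, G, J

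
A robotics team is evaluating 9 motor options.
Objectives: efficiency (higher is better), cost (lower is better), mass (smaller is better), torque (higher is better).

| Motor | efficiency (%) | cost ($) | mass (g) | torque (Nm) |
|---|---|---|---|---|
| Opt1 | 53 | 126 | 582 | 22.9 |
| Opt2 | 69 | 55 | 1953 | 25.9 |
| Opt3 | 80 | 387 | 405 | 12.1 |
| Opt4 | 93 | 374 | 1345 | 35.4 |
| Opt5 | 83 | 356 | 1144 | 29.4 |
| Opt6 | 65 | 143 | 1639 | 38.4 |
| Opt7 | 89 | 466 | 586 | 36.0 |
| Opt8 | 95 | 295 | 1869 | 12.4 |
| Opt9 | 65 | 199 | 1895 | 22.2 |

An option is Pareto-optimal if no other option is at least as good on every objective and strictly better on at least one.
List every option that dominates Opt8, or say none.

none

Opt1: worse on efficiency (53 vs 95).
Opt2: worse on efficiency (69 vs 95).
Opt3: worse on efficiency (80 vs 95).
Opt4: worse on efficiency (93 vs 95).
Opt5: worse on efficiency (83 vs 95).
Opt6: worse on efficiency (65 vs 95).
Opt7: worse on efficiency (89 vs 95).
Opt9: worse on efficiency (65 vs 95).
No option dominates Opt8.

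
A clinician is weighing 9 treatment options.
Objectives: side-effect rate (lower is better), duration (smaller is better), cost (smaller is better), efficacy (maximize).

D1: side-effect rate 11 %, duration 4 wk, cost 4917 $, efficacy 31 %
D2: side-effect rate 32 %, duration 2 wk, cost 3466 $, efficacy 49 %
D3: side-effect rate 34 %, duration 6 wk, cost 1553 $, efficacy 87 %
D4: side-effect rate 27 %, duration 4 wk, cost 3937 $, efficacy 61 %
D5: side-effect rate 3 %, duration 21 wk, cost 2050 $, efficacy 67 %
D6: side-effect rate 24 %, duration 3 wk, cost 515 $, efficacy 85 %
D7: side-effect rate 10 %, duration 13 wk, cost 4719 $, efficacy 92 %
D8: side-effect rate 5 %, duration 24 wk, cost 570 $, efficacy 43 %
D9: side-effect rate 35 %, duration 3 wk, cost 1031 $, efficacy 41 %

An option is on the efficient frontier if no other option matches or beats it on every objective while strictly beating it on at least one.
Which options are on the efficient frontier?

D1: not dominated.
D2: not dominated (best duration).
D3: not dominated.
D4: dominated by D6 (side-effect rate 24≤27, duration 3≤4, cost 515≤3937, efficacy 85≥61).
D5: not dominated (best side-effect rate).
D6: not dominated (best cost).
D7: not dominated (best efficacy).
D8: not dominated.
D9: dominated by D6 (side-effect rate 24≤35, duration 3≤3, cost 515≤1031, efficacy 85≥41).

D1, D2, D3, D5, D6, D7, D8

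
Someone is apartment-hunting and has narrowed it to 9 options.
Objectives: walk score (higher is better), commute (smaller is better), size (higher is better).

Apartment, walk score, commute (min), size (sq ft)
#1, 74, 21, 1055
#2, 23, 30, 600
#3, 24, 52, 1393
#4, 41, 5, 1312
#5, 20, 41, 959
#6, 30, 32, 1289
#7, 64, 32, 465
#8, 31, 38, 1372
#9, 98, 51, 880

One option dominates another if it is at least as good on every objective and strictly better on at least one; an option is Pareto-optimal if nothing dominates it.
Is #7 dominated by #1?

#1 vs #7: walk score 74≥64, commute 21≤32, size 1055≥465 — #1 is at least as good on every objective with at least one strict improvement.

Yes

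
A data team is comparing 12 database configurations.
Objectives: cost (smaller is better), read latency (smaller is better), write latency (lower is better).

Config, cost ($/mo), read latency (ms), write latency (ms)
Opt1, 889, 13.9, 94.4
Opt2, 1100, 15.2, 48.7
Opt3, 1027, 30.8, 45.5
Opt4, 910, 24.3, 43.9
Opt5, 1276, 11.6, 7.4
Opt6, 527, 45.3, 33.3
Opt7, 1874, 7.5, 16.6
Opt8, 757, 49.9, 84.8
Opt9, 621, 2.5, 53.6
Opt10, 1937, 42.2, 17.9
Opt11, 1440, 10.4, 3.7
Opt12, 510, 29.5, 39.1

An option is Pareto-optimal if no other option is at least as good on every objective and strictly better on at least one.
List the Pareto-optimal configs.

Opt1: dominated by Opt9 (cost 621≤889, read latency 2.5≤13.9, write latency 53.6≤94.4).
Opt2: not dominated.
Opt3: dominated by Opt4 (cost 910≤1027, read latency 24.3≤30.8, write latency 43.9≤45.5).
Opt4: not dominated.
Opt5: not dominated.
Opt6: not dominated.
Opt7: not dominated.
Opt8: dominated by Opt6 (cost 527≤757, read latency 45.3≤49.9, write latency 33.3≤84.8).
Opt9: not dominated (best read latency).
Opt10: dominated by Opt5 (cost 1276≤1937, read latency 11.6≤42.2, write latency 7.4≤17.9).
Opt11: not dominated (best write latency).
Opt12: not dominated (best cost).

Opt2, Opt4, Opt5, Opt6, Opt7, Opt9, Opt11, Opt12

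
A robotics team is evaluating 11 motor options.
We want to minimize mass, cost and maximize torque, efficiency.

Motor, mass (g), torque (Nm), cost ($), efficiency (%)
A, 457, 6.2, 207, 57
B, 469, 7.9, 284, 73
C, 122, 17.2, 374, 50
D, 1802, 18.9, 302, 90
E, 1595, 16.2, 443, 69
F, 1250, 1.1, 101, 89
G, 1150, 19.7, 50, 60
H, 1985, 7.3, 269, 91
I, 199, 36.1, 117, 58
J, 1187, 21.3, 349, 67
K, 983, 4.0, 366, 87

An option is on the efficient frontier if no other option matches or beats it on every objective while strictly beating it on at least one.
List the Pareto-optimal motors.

B, C, D, E, F, G, H, I, J, K

A: dominated by I (mass 199≤457, torque 36.1≥6.2, cost 117≤207, efficiency 58≥57).
B: not dominated.
C: not dominated (best mass).
D: not dominated.
E: not dominated.
F: not dominated.
G: not dominated (best cost).
H: not dominated (best efficiency).
I: not dominated (best torque).
J: not dominated.
K: not dominated.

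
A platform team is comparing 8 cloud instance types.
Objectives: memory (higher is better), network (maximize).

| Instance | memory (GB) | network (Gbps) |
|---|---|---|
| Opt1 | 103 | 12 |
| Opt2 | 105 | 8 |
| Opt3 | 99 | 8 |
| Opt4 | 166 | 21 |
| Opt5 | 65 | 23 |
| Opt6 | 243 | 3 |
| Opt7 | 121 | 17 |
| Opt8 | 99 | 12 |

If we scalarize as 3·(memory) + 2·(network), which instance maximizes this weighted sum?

Opt1: 3·103 + 2·12 = 333
Opt2: 3·105 + 2·8 = 331
Opt3: 3·99 + 2·8 = 313
Opt4: 3·166 + 2·21 = 540
Opt5: 3·65 + 2·23 = 241
Opt6: 3·243 + 2·3 = 735
Opt7: 3·121 + 2·17 = 397
Opt8: 3·99 + 2·12 = 321
Highest: Opt6 at 735.

Opt6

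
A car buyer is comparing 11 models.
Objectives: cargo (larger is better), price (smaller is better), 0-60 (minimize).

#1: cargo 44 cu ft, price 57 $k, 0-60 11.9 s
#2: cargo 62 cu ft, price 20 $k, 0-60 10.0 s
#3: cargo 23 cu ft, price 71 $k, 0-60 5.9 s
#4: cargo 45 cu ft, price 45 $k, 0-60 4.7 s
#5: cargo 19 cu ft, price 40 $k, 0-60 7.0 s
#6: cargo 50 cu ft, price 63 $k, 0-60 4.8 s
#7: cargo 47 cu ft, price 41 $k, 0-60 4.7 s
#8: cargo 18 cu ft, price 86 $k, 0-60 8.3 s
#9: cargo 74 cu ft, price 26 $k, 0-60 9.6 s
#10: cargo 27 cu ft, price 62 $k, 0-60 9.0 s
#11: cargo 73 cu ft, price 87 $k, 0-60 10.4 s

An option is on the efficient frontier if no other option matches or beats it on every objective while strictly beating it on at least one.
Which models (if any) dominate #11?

#9

#9: cargo 74≥73, price 26≤87, 0-60 9.6≤10.4 — dominates #11.
Others (#1, #2, #3, #4, #5, #6, #7, #8, #10) are each worse than #11 on at least one objective.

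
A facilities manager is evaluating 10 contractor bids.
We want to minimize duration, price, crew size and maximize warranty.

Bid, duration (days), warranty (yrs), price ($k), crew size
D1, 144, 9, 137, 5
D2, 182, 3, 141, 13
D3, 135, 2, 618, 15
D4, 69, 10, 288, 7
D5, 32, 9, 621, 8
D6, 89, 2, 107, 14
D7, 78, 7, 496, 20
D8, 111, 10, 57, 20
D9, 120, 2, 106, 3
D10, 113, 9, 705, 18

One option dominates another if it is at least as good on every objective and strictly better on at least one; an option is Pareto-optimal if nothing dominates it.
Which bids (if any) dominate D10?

D4, D5

D4: duration 69≤113, warranty 10≥9, price 288≤705, crew size 7≤18 — dominates D10.
D5: duration 32≤113, warranty 9≥9, price 621≤705, crew size 8≤18 — dominates D10.
Others (D1, D2, D3, D6, D7, D8, D9) are each worse than D10 on at least one objective.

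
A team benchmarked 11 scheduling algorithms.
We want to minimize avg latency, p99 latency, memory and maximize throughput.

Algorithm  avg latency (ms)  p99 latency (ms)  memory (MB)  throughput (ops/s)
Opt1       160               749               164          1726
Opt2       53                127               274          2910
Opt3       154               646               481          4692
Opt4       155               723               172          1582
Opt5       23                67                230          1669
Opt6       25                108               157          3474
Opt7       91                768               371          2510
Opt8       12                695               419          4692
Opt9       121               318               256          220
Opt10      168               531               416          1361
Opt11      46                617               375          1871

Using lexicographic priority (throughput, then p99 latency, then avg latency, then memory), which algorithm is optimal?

Opt3

First maximize throughput: best is 4692, kept {Opt3, Opt8}.
Then minimize p99 latency: best is 646, kept {Opt3}.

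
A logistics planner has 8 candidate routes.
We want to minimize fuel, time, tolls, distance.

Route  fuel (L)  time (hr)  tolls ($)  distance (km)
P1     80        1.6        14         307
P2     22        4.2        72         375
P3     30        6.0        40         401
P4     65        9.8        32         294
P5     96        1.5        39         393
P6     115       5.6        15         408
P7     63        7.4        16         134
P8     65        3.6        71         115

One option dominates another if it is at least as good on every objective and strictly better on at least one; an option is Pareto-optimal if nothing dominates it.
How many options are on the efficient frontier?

6

P1: not dominated (best tolls).
P2: not dominated (best fuel).
P3: not dominated.
P4: dominated by P7 (fuel 63≤65, time 7.4≤9.8, tolls 16≤32, distance 134≤294).
P5: not dominated (best time).
P6: dominated by P1 (fuel 80≤115, time 1.6≤5.6, tolls 14≤15, distance 307≤408).
P7: not dominated.
P8: not dominated (best distance).
Pareto-optimal: P1, P2, P3, P5, P7, P8 → 6.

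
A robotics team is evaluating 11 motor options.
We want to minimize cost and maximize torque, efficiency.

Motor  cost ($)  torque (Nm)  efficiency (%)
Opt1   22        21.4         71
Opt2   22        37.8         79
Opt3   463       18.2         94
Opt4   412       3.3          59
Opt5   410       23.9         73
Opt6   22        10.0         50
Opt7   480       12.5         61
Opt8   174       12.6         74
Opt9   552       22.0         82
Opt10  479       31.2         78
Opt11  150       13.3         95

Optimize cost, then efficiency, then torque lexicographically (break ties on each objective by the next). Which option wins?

First minimize cost: best is 22, kept {Opt1, Opt2, Opt6}.
Then maximize efficiency: best is 79, kept {Opt2}.

Opt2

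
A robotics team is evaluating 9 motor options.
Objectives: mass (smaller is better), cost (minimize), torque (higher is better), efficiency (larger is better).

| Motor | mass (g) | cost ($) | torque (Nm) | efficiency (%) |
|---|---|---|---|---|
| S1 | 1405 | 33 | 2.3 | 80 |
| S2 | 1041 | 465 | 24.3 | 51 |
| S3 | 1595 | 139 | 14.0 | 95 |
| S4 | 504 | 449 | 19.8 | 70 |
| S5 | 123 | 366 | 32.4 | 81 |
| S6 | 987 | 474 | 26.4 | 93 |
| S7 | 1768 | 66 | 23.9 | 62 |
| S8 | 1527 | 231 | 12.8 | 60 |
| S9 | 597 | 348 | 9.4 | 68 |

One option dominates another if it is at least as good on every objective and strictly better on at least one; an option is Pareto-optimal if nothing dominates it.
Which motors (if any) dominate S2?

S5

S5: mass 123≤1041, cost 366≤465, torque 32.4≥24.3, efficiency 81≥51 — dominates S2.
Others (S1, S3, S4, S6, S7, S8, S9) are each worse than S2 on at least one objective.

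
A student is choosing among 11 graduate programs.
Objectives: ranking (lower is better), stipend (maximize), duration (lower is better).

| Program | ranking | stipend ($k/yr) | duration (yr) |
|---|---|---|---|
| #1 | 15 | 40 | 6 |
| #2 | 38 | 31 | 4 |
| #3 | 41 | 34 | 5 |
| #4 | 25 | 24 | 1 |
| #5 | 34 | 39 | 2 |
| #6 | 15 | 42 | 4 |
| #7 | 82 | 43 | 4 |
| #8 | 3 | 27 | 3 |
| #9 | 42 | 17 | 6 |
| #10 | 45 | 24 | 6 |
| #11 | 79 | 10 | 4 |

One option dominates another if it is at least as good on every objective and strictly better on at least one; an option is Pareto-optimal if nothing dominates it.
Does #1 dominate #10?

#1 vs #10: ranking 15≤45, stipend 40≥24, duration 6≤6 — #1 is at least as good on every objective with at least one strict improvement.

Yes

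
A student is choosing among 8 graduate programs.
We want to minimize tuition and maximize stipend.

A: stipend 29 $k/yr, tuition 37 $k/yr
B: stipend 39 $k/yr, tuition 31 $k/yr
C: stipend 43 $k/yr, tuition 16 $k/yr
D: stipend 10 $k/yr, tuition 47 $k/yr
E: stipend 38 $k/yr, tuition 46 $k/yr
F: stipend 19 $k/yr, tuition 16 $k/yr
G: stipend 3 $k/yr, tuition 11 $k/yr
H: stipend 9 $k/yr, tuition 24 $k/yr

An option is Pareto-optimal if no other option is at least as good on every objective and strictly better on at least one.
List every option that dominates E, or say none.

B: stipend 39≥38, tuition 31≤46 — dominates E.
C: stipend 43≥38, tuition 16≤46 — dominates E.
Others (A, D, F, G, H) are each worse than E on at least one objective.

B, C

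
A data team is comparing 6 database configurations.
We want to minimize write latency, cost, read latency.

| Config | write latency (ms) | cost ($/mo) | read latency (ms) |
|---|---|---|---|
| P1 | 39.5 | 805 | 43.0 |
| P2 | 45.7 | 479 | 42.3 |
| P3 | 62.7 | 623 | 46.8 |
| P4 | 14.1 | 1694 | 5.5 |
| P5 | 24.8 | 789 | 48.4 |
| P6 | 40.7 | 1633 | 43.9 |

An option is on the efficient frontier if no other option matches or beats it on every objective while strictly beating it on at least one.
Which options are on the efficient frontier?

P1: not dominated.
P2: not dominated (best cost).
P3: dominated by P2 (write latency 45.7≤62.7, cost 479≤623, read latency 42.3≤46.8).
P4: not dominated (best write latency).
P5: not dominated.
P6: dominated by P1 (write latency 39.5≤40.7, cost 805≤1633, read latency 43.0≤43.9).

P1, P2, P4, P5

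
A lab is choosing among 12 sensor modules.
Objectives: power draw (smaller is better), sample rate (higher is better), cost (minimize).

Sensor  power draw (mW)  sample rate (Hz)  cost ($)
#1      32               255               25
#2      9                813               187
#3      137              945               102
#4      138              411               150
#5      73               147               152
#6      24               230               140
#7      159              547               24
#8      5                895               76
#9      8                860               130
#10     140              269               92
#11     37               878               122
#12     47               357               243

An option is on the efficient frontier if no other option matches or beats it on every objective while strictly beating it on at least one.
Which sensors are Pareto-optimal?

#1, #3, #7, #8

#1: not dominated.
#2: dominated by #8 (power draw 5≤9, sample rate 895≥813, cost 76≤187).
#3: not dominated (best sample rate).
#4: dominated by #3 (power draw 137≤138, sample rate 945≥411, cost 102≤150).
#5: dominated by #1 (power draw 32≤73, sample rate 255≥147, cost 25≤152).
#6: dominated by #8 (power draw 5≤24, sample rate 895≥230, cost 76≤140).
#7: not dominated (best cost).
#8: not dominated (best power draw).
#9: dominated by #8 (power draw 5≤8, sample rate 895≥860, cost 76≤130).
#10: dominated by #8 (power draw 5≤140, sample rate 895≥269, cost 76≤92).
#11: dominated by #8 (power draw 5≤37, sample rate 895≥878, cost 76≤122).
#12: dominated by #2 (power draw 9≤47, sample rate 813≥357, cost 187≤243).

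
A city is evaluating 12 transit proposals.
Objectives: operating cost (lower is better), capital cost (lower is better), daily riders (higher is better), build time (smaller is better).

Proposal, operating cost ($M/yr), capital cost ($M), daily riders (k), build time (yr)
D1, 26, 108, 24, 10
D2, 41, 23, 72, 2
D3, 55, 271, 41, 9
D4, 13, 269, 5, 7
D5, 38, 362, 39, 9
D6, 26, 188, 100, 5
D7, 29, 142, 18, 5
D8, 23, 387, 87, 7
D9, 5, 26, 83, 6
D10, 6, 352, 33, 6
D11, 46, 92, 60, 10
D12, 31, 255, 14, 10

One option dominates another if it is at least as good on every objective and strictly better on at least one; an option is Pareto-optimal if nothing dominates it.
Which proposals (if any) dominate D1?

D9

D9: operating cost 5≤26, capital cost 26≤108, daily riders 83≥24, build time 6≤10 — dominates D1.
Others (D2, D3, D4, D5, D6, D7, D8, D10, D11, D12) are each worse than D1 on at least one objective.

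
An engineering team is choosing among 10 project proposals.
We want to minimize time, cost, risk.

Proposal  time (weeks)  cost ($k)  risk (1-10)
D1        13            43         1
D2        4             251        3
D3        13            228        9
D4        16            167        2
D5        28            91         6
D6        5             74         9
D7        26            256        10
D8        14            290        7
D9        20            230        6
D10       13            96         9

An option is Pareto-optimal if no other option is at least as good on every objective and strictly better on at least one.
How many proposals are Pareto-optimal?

D1: not dominated (best cost).
D2: not dominated (best time).
D3: dominated by D1 (time 13≤13, cost 43≤228, risk 1≤9).
D4: dominated by D1 (time 13≤16, cost 43≤167, risk 1≤2).
D5: dominated by D1 (time 13≤28, cost 43≤91, risk 1≤6).
D6: not dominated.
D7: dominated by D1 (time 13≤26, cost 43≤256, risk 1≤10).
D8: dominated by D1 (time 13≤14, cost 43≤290, risk 1≤7).
D9: dominated by D1 (time 13≤20, cost 43≤230, risk 1≤6).
D10: dominated by D1 (time 13≤13, cost 43≤96, risk 1≤9).
Pareto-optimal: D1, D2, D6 → 3.

3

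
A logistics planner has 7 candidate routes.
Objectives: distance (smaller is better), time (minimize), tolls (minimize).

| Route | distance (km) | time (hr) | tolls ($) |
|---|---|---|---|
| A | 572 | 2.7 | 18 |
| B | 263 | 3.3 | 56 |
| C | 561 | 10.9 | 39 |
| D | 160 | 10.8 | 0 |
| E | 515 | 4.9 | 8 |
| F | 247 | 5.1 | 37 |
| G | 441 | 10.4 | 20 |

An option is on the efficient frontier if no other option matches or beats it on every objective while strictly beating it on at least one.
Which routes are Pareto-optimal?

A: not dominated (best time).
B: not dominated.
C: dominated by D (distance 160≤561, time 10.8≤10.9, tolls 0≤39).
D: not dominated (best distance).
E: not dominated.
F: not dominated.
G: not dominated.

A, B, D, E, F, G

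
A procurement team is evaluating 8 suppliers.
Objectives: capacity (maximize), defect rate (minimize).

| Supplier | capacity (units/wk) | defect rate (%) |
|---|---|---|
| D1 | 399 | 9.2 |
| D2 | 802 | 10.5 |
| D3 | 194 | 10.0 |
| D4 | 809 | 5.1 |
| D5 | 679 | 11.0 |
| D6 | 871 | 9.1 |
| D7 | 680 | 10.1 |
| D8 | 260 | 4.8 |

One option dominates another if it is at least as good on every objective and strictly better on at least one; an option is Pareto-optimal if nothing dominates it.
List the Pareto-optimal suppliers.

D4, D6, D8

D1: dominated by D4 (capacity 809≥399, defect rate 5.1≤9.2).
D2: dominated by D4 (capacity 809≥802, defect rate 5.1≤10.5).
D3: dominated by D1 (capacity 399≥194, defect rate 9.2≤10.0).
D4: not dominated.
D5: dominated by D2 (capacity 802≥679, defect rate 10.5≤11.0).
D6: not dominated (best capacity).
D7: dominated by D4 (capacity 809≥680, defect rate 5.1≤10.1).
D8: not dominated (best defect rate).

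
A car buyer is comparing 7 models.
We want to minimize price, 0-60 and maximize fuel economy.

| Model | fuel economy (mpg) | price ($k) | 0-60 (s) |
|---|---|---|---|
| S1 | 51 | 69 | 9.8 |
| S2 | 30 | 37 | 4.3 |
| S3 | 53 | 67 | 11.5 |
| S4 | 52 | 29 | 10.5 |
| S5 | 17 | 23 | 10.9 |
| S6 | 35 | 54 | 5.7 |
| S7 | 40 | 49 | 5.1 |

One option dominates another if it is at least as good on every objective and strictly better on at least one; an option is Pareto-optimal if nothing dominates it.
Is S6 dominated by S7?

S7 vs S6: fuel economy 40≥35, price 49≤54, 0-60 5.1≤5.7 — S7 is at least as good on every objective with at least one strict improvement.

Yes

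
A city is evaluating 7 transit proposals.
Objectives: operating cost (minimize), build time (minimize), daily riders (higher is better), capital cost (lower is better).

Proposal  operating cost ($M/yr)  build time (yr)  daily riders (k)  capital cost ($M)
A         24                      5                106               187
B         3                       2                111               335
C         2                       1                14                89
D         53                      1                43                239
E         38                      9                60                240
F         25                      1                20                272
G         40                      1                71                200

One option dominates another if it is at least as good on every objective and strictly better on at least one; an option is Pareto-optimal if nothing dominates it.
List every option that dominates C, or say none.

none

A: worse on operating cost (24 vs 2).
B: worse on operating cost (3 vs 2).
D: worse on operating cost (53 vs 2).
E: worse on operating cost (38 vs 2).
F: worse on operating cost (25 vs 2).
G: worse on operating cost (40 vs 2).
No option dominates C.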